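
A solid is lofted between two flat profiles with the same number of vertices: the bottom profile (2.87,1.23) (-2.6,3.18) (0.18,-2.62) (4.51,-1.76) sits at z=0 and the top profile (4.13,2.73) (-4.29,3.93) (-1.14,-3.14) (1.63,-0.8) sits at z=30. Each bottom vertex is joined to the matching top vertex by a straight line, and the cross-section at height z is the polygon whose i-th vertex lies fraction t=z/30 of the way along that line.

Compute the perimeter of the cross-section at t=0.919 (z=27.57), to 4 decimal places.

Cross-section at t=0.919: each vertex is (1-t)·p0[i] + t·p1[i].
  v1: (1-0.919)·(2.87,1.23) + 0.919·(4.13,2.73) = (4.0279,2.6085)
  v2: (1-0.919)·(-2.6,3.18) + 0.919·(-4.29,3.93) = (-4.1531,3.8693)
  v3: (1-0.919)·(0.18,-2.62) + 0.919·(-1.14,-3.14) = (-1.0331,-3.0979)
  v4: (1-0.919)·(4.51,-1.76) + 0.919·(1.63,-0.8) = (1.8633,-0.8778)
Perimeter = Σ |v_{i+1} − v_i|:
  edge 1→2: √(-8.1810² + 1.2608²) = 8.2776 (running 8.2776)
  edge 2→3: √(3.1200² + -6.9671²) = 7.6338 (running 15.9115)
  edge 3→4: √(2.8964² + 2.2201²) = 3.6494 (running 19.5608)
  edge 4→1: √(2.1647² + 3.4863²) = 4.1036 (running 23.6645)
Perimeter = 23.6645

Perimeter at t=0.919: 23.6645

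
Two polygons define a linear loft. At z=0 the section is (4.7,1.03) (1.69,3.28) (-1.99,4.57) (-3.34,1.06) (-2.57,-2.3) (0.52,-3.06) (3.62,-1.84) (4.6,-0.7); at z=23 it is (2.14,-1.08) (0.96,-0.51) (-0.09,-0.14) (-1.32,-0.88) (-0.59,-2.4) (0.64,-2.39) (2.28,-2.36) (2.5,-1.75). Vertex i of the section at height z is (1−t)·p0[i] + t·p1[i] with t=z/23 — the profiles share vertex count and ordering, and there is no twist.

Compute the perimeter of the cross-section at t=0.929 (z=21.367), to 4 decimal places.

Perimeter at t=0.929: 10.7775

Cross-section at t=0.929: each vertex is (1-t)·p0[i] + t·p1[i].
  v1: (1-0.929)·(4.7,1.03) + 0.929·(2.14,-1.08) = (2.3218,-0.9302)
  v2: (1-0.929)·(1.69,3.28) + 0.929·(0.96,-0.51) = (1.0118,-0.2409)
  v3: (1-0.929)·(-1.99,4.57) + 0.929·(-0.09,-0.14) = (-0.2249,0.1944)
  v4: (1-0.929)·(-3.34,1.06) + 0.929·(-1.32,-0.88) = (-1.4634,-0.7423)
  v5: (1-0.929)·(-2.57,-2.3) + 0.929·(-0.59,-2.4) = (-0.7306,-2.3929)
  v6: (1-0.929)·(0.52,-3.06) + 0.929·(0.64,-2.39) = (0.6315,-2.4376)
  v7: (1-0.929)·(3.62,-1.84) + 0.929·(2.28,-2.36) = (2.3751,-2.3231)
  v8: (1-0.929)·(4.6,-0.7) + 0.929·(2.5,-1.75) = (2.6491,-1.6755)
Perimeter = Σ |v_{i+1} − v_i|:
  edge 1→2: √(-1.3099² + 0.6893²) = 1.4802 (running 1.4802)
  edge 2→3: √(-1.2367² + 0.4353²) = 1.3111 (running 2.7913)
  edge 3→4: √(-1.2385² + -0.9367²) = 1.5528 (running 4.3441)
  edge 4→5: √(0.7328² + -1.6506²) = 1.8060 (running 6.1502)
  edge 5→6: √(1.3621² + -0.0447²) = 1.3628 (running 7.5130)
  edge 6→7: √(1.7437² + 0.1145²) = 1.7474 (running 9.2604)
  edge 7→8: √(0.2740² + 0.6476²) = 0.7032 (running 9.9636)
  edge 8→1: √(-0.3273² + 0.7453²) = 0.8140 (running 10.7775)
Perimeter = 10.7775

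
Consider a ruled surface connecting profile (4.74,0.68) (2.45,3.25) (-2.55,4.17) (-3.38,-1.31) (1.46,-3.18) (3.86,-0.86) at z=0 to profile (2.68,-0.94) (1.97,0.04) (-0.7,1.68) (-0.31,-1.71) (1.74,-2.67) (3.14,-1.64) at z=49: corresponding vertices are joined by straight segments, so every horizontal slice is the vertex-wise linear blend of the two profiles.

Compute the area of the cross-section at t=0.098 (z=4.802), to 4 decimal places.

Cross-section at t=0.098: each vertex is (1-t)·p0[i] + t·p1[i].
  v1: (1-0.098)·(4.74,0.68) + 0.098·(2.68,-0.94) = (4.5381,0.5212)
  v2: (1-0.098)·(2.45,3.25) + 0.098·(1.97,0.04) = (2.4030,2.9354)
  v3: (1-0.098)·(-2.55,4.17) + 0.098·(-0.7,1.68) = (-2.3687,3.9260)
  v4: (1-0.098)·(-3.38,-1.31) + 0.098·(-0.31,-1.71) = (-3.0791,-1.3492)
  v5: (1-0.098)·(1.46,-3.18) + 0.098·(1.74,-2.67) = (1.4874,-3.1300)
  v6: (1-0.098)·(3.86,-0.86) + 0.098·(3.14,-1.64) = (3.7894,-0.9364)
Shoelace sum Σ(x_i·y_{i+1} − x_{i+1}·y_i):
  i=1: 4.5381·2.9354 − 2.4030·0.5212 = +12.0688 (running +12.0688)
  i=2: 2.4030·3.9260 − -2.3687·2.9354 = +16.3871 (running +28.4559)
  i=3: -2.3687·-1.3492 − -3.0791·3.9260 = +15.2845 (running +43.7404)
  i=4: -3.0791·-3.1300 − 1.4874·-1.3492 = +11.6446 (running +55.3850)
  i=5: 1.4874·-0.9364 − 3.7894·-3.1300 = +10.4681 (running +65.8531)
  i=6: 3.7894·0.5212 − 4.5381·-0.9364 = +6.2249 (running +72.0780)
Area = |Σ|/2 = |72.0780|/2 = 36.0390

Area at t=0.098: 36.0390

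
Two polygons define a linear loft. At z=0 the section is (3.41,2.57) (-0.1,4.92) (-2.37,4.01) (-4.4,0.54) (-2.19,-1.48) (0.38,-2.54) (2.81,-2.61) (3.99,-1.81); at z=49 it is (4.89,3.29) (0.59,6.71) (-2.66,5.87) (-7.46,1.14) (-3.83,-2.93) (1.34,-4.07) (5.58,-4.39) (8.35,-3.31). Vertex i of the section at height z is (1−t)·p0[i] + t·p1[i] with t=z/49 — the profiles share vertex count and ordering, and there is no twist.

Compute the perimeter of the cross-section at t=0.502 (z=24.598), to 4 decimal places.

Perimeter at t=0.502: 32.7391

Cross-section at t=0.502: each vertex is (1-t)·p0[i] + t·p1[i].
  v1: (1-0.502)·(3.41,2.57) + 0.502·(4.89,3.29) = (4.1530,2.9314)
  v2: (1-0.502)·(-0.1,4.92) + 0.502·(0.59,6.71) = (0.2464,5.8186)
  v3: (1-0.502)·(-2.37,4.01) + 0.502·(-2.66,5.87) = (-2.5156,4.9437)
  v4: (1-0.502)·(-4.4,0.54) + 0.502·(-7.46,1.14) = (-5.9361,0.8412)
  v5: (1-0.502)·(-2.19,-1.48) + 0.502·(-3.83,-2.93) = (-3.0133,-2.2079)
  v6: (1-0.502)·(0.38,-2.54) + 0.502·(1.34,-4.07) = (0.8619,-3.3081)
  v7: (1-0.502)·(2.81,-2.61) + 0.502·(5.58,-4.39) = (4.2005,-3.5036)
  v8: (1-0.502)·(3.99,-1.81) + 0.502·(8.35,-3.31) = (6.1787,-2.5630)
Perimeter = Σ |v_{i+1} − v_i|:
  edge 1→2: √(-3.9066² + 2.8871²) = 4.8577 (running 4.8577)
  edge 2→3: √(-2.7620² + -0.8749²) = 2.8972 (running 7.7549)
  edge 3→4: √(-3.4205² + -4.1025²) = 5.3414 (running 13.0963)
  edge 4→5: √(2.9228² + -3.0491²) = 4.2237 (running 17.3200)
  edge 5→6: √(3.8752² + -1.1002²) = 4.0283 (running 21.3484)
  edge 6→7: √(3.3386² + -0.1955²) = 3.3443 (running 24.6927)
  edge 7→8: √(1.9782² + 0.9406²) = 2.1904 (running 26.8831)
  edge 8→1: √(-2.0258² + 5.4944²) = 5.8560 (running 32.7391)
Perimeter = 32.7391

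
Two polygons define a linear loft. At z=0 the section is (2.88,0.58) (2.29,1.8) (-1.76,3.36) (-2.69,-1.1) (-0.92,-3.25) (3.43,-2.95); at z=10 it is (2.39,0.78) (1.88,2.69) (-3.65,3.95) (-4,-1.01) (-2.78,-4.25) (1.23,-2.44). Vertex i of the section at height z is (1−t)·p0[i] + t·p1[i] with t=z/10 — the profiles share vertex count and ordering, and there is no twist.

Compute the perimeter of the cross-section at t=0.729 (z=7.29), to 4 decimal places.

Cross-section at t=0.729: each vertex is (1-t)·p0[i] + t·p1[i].
  v1: (1-0.729)·(2.88,0.58) + 0.729·(2.39,0.78) = (2.5228,0.7258)
  v2: (1-0.729)·(2.29,1.8) + 0.729·(1.88,2.69) = (1.9911,2.4488)
  v3: (1-0.729)·(-1.76,3.36) + 0.729·(-3.65,3.95) = (-3.1378,3.7901)
  v4: (1-0.729)·(-2.69,-1.1) + 0.729·(-4,-1.01) = (-3.6450,-1.0344)
  v5: (1-0.729)·(-0.92,-3.25) + 0.729·(-2.78,-4.25) = (-2.2759,-3.9790)
  v6: (1-0.729)·(3.43,-2.95) + 0.729·(1.23,-2.44) = (1.8262,-2.5782)
Perimeter = Σ |v_{i+1} − v_i|:
  edge 1→2: √(-0.5317² + 1.7230²) = 1.8032 (running 1.8032)
  edge 2→3: √(-5.1289² + 1.3413²) = 5.3014 (running 7.1046)
  edge 3→4: √(-0.5072² + -4.8245²) = 4.8511 (running 11.9557)
  edge 4→5: √(1.3691² + -2.9446²) = 3.2473 (running 15.2030)
  edge 5→6: √(4.1021² + 1.4008²) = 4.3347 (running 19.5377)
  edge 6→1: √(0.6966² + 3.3040²) = 3.3766 (running 22.9143)
Perimeter = 22.9143

Perimeter at t=0.729: 22.9143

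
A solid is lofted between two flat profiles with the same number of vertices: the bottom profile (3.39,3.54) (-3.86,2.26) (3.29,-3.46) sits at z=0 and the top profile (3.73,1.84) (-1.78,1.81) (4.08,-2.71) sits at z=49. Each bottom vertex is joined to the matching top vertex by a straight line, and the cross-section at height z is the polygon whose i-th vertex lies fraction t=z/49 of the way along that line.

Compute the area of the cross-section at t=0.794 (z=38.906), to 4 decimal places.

Cross-section at t=0.794: each vertex is (1-t)·p0[i] + t·p1[i].
  v1: (1-0.794)·(3.39,3.54) + 0.794·(3.73,1.84) = (3.6600,2.1902)
  v2: (1-0.794)·(-3.86,2.26) + 0.794·(-1.78,1.81) = (-2.2085,1.9027)
  v3: (1-0.794)·(3.29,-3.46) + 0.794·(4.08,-2.71) = (3.9173,-2.8645)
Shoelace sum Σ(x_i·y_{i+1} − x_{i+1}·y_i):
  i=1: 3.6600·1.9027 − -2.2085·2.1902 = +11.8008 (running +11.8008)
  i=2: -2.2085·-2.8645 − 3.9173·1.9027 = -1.1272 (running +10.6736)
  i=3: 3.9173·2.1902 − 3.6600·-2.8645 = +19.0635 (running +29.7372)
Area = |Σ|/2 = |29.7372|/2 = 14.8686

Area at t=0.794: 14.8686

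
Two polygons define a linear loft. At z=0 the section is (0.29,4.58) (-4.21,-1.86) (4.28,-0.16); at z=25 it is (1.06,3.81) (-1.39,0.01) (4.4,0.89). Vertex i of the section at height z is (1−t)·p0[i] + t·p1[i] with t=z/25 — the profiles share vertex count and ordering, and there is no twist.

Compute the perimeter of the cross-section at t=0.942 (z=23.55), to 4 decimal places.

Perimeter at t=0.942: 15.2676

Cross-section at t=0.942: each vertex is (1-t)·p0[i] + t·p1[i].
  v1: (1-0.942)·(0.29,4.58) + 0.942·(1.06,3.81) = (1.0153,3.8547)
  v2: (1-0.942)·(-4.21,-1.86) + 0.942·(-1.39,0.01) = (-1.5536,-0.0985)
  v3: (1-0.942)·(4.28,-0.16) + 0.942·(4.4,0.89) = (4.3930,0.8291)
Perimeter = Σ |v_{i+1} − v_i|:
  edge 1→2: √(-2.5689² + -3.9531²) = 4.7145 (running 4.7145)
  edge 2→3: √(5.9466² + 0.9276²) = 6.0185 (running 10.7330)
  edge 3→1: √(-3.3777² + 3.0256²) = 4.5346 (running 15.2676)
Perimeter = 15.2676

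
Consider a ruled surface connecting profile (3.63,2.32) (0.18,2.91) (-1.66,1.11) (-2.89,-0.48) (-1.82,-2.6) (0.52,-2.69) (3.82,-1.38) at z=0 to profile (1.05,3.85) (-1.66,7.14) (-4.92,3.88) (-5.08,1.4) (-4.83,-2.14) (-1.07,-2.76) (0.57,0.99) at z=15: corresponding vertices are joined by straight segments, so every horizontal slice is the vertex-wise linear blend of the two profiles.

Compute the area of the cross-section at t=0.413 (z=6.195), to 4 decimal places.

Cross-section at t=0.413: each vertex is (1-t)·p0[i] + t·p1[i].
  v1: (1-0.413)·(3.63,2.32) + 0.413·(1.05,3.85) = (2.5645,2.9519)
  v2: (1-0.413)·(0.18,2.91) + 0.413·(-1.66,7.14) = (-0.5799,4.6570)
  v3: (1-0.413)·(-1.66,1.11) + 0.413·(-4.92,3.88) = (-3.0064,2.2540)
  v4: (1-0.413)·(-2.89,-0.48) + 0.413·(-5.08,1.4) = (-3.7945,0.2964)
  v5: (1-0.413)·(-1.82,-2.6) + 0.413·(-4.83,-2.14) = (-3.0631,-2.4100)
  v6: (1-0.413)·(0.52,-2.69) + 0.413·(-1.07,-2.76) = (-0.1367,-2.7189)
  v7: (1-0.413)·(3.82,-1.38) + 0.413·(0.57,0.99) = (2.4777,-0.4012)
Shoelace sum Σ(x_i·y_{i+1} − x_{i+1}·y_i):
  i=1: 2.5645·4.6570 − -0.5799·2.9519 = +13.6545 (running +13.6545)
  i=2: -0.5799·2.2540 − -3.0064·4.6570 = +12.6935 (running +26.3481)
  i=3: -3.0064·0.2964 − -3.7945·2.2540 = +7.6616 (running +34.0096)
  i=4: -3.7945·-2.4100 − -3.0631·0.2964 = +10.0528 (running +44.0624)
  i=5: -3.0631·-2.7189 − -0.1367·-2.4100 = +7.9990 (running +52.0614)
  i=6: -0.1367·-0.4012 − 2.4777·-2.7189 = +6.7916 (running +58.8530)
  i=7: 2.4777·2.9519 − 2.5645·-0.4012 = +8.3429 (running +67.1959)
Area = |Σ|/2 = |67.1959|/2 = 33.5979

Area at t=0.413: 33.5979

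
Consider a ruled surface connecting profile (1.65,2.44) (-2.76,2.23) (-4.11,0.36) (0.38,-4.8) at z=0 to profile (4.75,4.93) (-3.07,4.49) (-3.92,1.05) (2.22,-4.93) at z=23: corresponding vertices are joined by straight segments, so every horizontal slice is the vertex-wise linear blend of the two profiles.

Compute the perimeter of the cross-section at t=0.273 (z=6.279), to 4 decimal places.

Cross-section at t=0.273: each vertex is (1-t)·p0[i] + t·p1[i].
  v1: (1-0.273)·(1.65,2.44) + 0.273·(4.75,4.93) = (2.4963,3.1198)
  v2: (1-0.273)·(-2.76,2.23) + 0.273·(-3.07,4.49) = (-2.8446,2.8470)
  v3: (1-0.273)·(-4.11,0.36) + 0.273·(-3.92,1.05) = (-4.0581,0.5484)
  v4: (1-0.273)·(0.38,-4.8) + 0.273·(2.22,-4.93) = (0.8823,-4.8355)
Perimeter = Σ |v_{i+1} − v_i|:
  edge 1→2: √(-5.3409² + -0.2728²) = 5.3479 (running 5.3479)
  edge 2→3: √(-1.2135² + -2.2986²) = 2.5993 (running 7.9472)
  edge 3→4: √(4.9405² + -5.3839²) = 7.3071 (running 15.2543)
  edge 4→1: √(1.6140² + 7.9553²) = 8.1173 (running 23.3716)
Perimeter = 23.3716

Perimeter at t=0.273: 23.3716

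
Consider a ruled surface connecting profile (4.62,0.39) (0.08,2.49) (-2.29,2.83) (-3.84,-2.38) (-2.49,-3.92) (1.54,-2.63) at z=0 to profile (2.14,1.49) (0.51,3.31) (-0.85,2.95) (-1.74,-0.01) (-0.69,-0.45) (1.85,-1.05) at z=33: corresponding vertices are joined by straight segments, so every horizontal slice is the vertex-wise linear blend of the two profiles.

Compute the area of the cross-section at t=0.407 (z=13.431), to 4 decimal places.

Area at t=0.407: 23.8861

Cross-section at t=0.407: each vertex is (1-t)·p0[i] + t·p1[i].
  v1: (1-0.407)·(4.62,0.39) + 0.407·(2.14,1.49) = (3.6106,0.8377)
  v2: (1-0.407)·(0.08,2.49) + 0.407·(0.51,3.31) = (0.2550,2.8237)
  v3: (1-0.407)·(-2.29,2.83) + 0.407·(-0.85,2.95) = (-1.7039,2.8788)
  v4: (1-0.407)·(-3.84,-2.38) + 0.407·(-1.74,-0.01) = (-2.9853,-1.4154)
  v5: (1-0.407)·(-2.49,-3.92) + 0.407·(-0.69,-0.45) = (-1.7574,-2.5077)
  v6: (1-0.407)·(1.54,-2.63) + 0.407·(1.85,-1.05) = (1.6662,-1.9869)
Shoelace sum Σ(x_i·y_{i+1} − x_{i+1}·y_i):
  i=1: 3.6106·2.8237 − 0.2550·0.8377 = +9.9819 (running +9.9819)
  i=2: 0.2550·2.8788 − -1.7039·2.8237 = +5.5456 (running +15.5274)
  i=3: -1.7039·-1.4154 − -2.9853·2.8788 = +11.0059 (running +26.5334)
  i=4: -2.9853·-2.5077 − -1.7574·-1.4154 = +4.9988 (running +31.5322)
  i=5: -1.7574·-1.9869 − 1.6662·-2.5077 = +7.6701 (running +39.2023)
  i=6: 1.6662·0.8377 − 3.6106·-1.9869 = +8.5699 (running +47.7722)
Area = |Σ|/2 = |47.7722|/2 = 23.8861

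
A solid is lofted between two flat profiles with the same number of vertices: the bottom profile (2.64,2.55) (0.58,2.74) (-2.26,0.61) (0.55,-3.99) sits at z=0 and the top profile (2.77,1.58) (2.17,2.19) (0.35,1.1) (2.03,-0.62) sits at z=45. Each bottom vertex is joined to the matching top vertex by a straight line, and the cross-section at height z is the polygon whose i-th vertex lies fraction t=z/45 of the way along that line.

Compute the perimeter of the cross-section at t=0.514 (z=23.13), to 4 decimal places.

Perimeter at t=0.514: 12.5472

Cross-section at t=0.514: each vertex is (1-t)·p0[i] + t·p1[i].
  v1: (1-0.514)·(2.64,2.55) + 0.514·(2.77,1.58) = (2.7068,2.0514)
  v2: (1-0.514)·(0.58,2.74) + 0.514·(2.17,2.19) = (1.3973,2.4573)
  v3: (1-0.514)·(-2.26,0.61) + 0.514·(0.35,1.1) = (-0.9185,0.8619)
  v4: (1-0.514)·(0.55,-3.99) + 0.514·(2.03,-0.62) = (1.3107,-2.2578)
Perimeter = Σ |v_{i+1} − v_i|:
  edge 1→2: √(-1.3096² + 0.4059²) = 1.3710 (running 1.3710)
  edge 2→3: √(-2.3157² + -1.5954²) = 2.8121 (running 4.1831)
  edge 3→4: √(2.2292² + -3.1197²) = 3.8343 (running 8.0174)
  edge 4→1: √(1.3961² + 4.3092²) = 4.5298 (running 12.5472)
Perimeter = 12.5472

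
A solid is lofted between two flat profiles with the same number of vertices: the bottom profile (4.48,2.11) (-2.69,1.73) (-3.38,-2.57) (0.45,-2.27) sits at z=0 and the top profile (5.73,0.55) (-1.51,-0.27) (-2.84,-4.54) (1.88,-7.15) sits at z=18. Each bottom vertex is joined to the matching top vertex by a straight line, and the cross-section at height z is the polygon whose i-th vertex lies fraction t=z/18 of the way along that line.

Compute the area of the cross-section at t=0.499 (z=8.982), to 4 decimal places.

Area at t=0.499: 30.3045

Cross-section at t=0.499: each vertex is (1-t)·p0[i] + t·p1[i].
  v1: (1-0.499)·(4.48,2.11) + 0.499·(5.73,0.55) = (5.1038,1.3316)
  v2: (1-0.499)·(-2.69,1.73) + 0.499·(-1.51,-0.27) = (-2.1012,0.7320)
  v3: (1-0.499)·(-3.38,-2.57) + 0.499·(-2.84,-4.54) = (-3.1105,-3.5530)
  v4: (1-0.499)·(0.45,-2.27) + 0.499·(1.88,-7.15) = (1.1636,-4.7051)
Shoelace sum Σ(x_i·y_{i+1} − x_{i+1}·y_i):
  i=1: 5.1038·0.7320 − -2.1012·1.3316 = +6.5338 (running +6.5338)
  i=2: -2.1012·-3.5530 − -3.1105·0.7320 = +9.7425 (running +16.2763)
  i=3: -3.1105·-4.7051 − 1.1636·-3.5530 = +18.7697 (running +35.0459)
  i=4: 1.1636·1.3316 − 5.1038·-4.7051 = +25.5631 (running +60.6090)
Area = |Σ|/2 = |60.6090|/2 = 30.3045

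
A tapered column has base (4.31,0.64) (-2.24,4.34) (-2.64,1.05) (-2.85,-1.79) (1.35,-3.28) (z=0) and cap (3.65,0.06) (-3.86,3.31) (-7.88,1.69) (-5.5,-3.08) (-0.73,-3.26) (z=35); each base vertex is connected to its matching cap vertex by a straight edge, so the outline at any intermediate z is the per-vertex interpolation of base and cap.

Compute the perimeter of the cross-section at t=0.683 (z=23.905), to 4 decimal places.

Cross-section at t=0.683: each vertex is (1-t)·p0[i] + t·p1[i].
  v1: (1-0.683)·(4.31,0.64) + 0.683·(3.65,0.06) = (3.8592,0.2439)
  v2: (1-0.683)·(-2.24,4.34) + 0.683·(-3.86,3.31) = (-3.3465,3.6365)
  v3: (1-0.683)·(-2.64,1.05) + 0.683·(-7.88,1.69) = (-6.2189,1.4871)
  v4: (1-0.683)·(-2.85,-1.79) + 0.683·(-5.5,-3.08) = (-4.6600,-2.6711)
  v5: (1-0.683)·(1.35,-3.28) + 0.683·(-0.73,-3.26) = (-0.0706,-3.2663)
Perimeter = Σ |v_{i+1} − v_i|:
  edge 1→2: √(-7.2057² + 3.3926²) = 7.9644 (running 7.9644)
  edge 2→3: √(-2.8725² + -2.1494²) = 3.5876 (running 11.5520)
  edge 3→4: √(1.5590² + -4.1582²) = 4.4408 (running 15.9928)
  edge 4→5: √(4.5893² + -0.5953²) = 4.6278 (running 20.6206)
  edge 5→1: √(3.9299² + 3.5102²) = 5.2693 (running 25.8899)
Perimeter = 25.8899

Perimeter at t=0.683: 25.8899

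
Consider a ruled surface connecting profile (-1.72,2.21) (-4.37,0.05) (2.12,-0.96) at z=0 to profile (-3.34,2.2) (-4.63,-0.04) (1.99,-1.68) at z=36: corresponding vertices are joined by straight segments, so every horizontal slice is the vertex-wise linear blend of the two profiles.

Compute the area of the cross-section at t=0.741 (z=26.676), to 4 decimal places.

Area at t=0.741: 8.5211

Cross-section at t=0.741: each vertex is (1-t)·p0[i] + t·p1[i].
  v1: (1-0.741)·(-1.72,2.21) + 0.741·(-3.34,2.2) = (-2.9204,2.2026)
  v2: (1-0.741)·(-4.37,0.05) + 0.741·(-4.63,-0.04) = (-4.5627,-0.0167)
  v3: (1-0.741)·(2.12,-0.96) + 0.741·(1.99,-1.68) = (2.0237,-1.4935)
Shoelace sum Σ(x_i·y_{i+1} − x_{i+1}·y_i):
  i=1: -2.9204·-0.0167 − -4.5627·2.2026 = +10.0984 (running +10.0984)
  i=2: -4.5627·-1.4935 − 2.0237·-0.0167 = +6.8482 (running +16.9466)
  i=3: 2.0237·2.2026 − -2.9204·-1.4935 = +0.0956 (running +17.0422)
Area = |Σ|/2 = |17.0422|/2 = 8.5211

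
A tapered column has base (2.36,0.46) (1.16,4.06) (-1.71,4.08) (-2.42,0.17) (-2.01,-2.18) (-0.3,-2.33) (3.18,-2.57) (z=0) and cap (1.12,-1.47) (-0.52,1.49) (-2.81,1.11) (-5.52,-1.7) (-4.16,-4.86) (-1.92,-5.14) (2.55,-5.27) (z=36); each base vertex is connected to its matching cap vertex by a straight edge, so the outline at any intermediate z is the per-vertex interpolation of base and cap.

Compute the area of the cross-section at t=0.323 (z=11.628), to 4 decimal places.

Cross-section at t=0.323: each vertex is (1-t)·p0[i] + t·p1[i].
  v1: (1-0.323)·(2.36,0.46) + 0.323·(1.12,-1.47) = (1.9595,-0.1634)
  v2: (1-0.323)·(1.16,4.06) + 0.323·(-0.52,1.49) = (0.6174,3.2299)
  v3: (1-0.323)·(-1.71,4.08) + 0.323·(-2.81,1.11) = (-2.0653,3.1207)
  v4: (1-0.323)·(-2.42,0.17) + 0.323·(-5.52,-1.7) = (-3.4213,-0.4340)
  v5: (1-0.323)·(-2.01,-2.18) + 0.323·(-4.16,-4.86) = (-2.7045,-3.0456)
  v6: (1-0.323)·(-0.3,-2.33) + 0.323·(-1.92,-5.14) = (-0.8233,-3.2376)
  v7: (1-0.323)·(3.18,-2.57) + 0.323·(2.55,-5.27) = (2.9765,-3.4421)
Shoelace sum Σ(x_i·y_{i+1} − x_{i+1}·y_i):
  i=1: 1.9595·3.2299 − 0.6174·-0.1634 = +6.4298 (running +6.4298)
  i=2: 0.6174·3.1207 − -2.0653·3.2299 = +8.5973 (running +15.0271)
  i=3: -2.0653·-0.4340 − -3.4213·3.1207 = +11.5732 (running +26.6002)
  i=4: -3.4213·-3.0456 − -2.7045·-0.4340 = +9.2463 (running +35.8465)
  i=5: -2.7045·-3.2376 − -0.8233·-3.0456 = +6.2487 (running +42.0952)
  i=6: -0.8233·-3.4421 − 2.9765·-3.2376 = +12.4706 (running +54.5658)
  i=7: 2.9765·-0.1634 − 1.9595·-3.4421 = +6.2584 (running +60.8242)
Area = |Σ|/2 = |60.8242|/2 = 30.4121

Area at t=0.323: 30.4121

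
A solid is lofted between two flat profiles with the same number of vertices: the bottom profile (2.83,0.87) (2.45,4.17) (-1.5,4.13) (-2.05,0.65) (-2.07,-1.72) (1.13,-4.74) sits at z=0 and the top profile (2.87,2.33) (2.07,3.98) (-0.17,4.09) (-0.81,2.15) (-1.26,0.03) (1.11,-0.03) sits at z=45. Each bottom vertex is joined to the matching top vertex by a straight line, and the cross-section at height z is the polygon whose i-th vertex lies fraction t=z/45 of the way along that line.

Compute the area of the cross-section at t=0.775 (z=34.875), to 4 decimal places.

Cross-section at t=0.775: each vertex is (1-t)·p0[i] + t·p1[i].
  v1: (1-0.775)·(2.83,0.87) + 0.775·(2.87,2.33) = (2.8610,2.0015)
  v2: (1-0.775)·(2.45,4.17) + 0.775·(2.07,3.98) = (2.1555,4.0228)
  v3: (1-0.775)·(-1.5,4.13) + 0.775·(-0.17,4.09) = (-0.4692,4.0990)
  v4: (1-0.775)·(-2.05,0.65) + 0.775·(-0.81,2.15) = (-1.0890,1.8125)
  v5: (1-0.775)·(-2.07,-1.72) + 0.775·(-1.26,0.03) = (-1.4423,-0.3637)
  v6: (1-0.775)·(1.13,-4.74) + 0.775·(1.11,-0.03) = (1.1145,-1.0897)
Shoelace sum Σ(x_i·y_{i+1} − x_{i+1}·y_i):
  i=1: 2.8610·4.0228 − 2.1555·2.0015 = +7.1949 (running +7.1949)
  i=2: 2.1555·4.0990 − -0.4692·4.0228 = +10.7231 (running +17.9179)
  i=3: -0.4692·1.8125 − -1.0890·4.0990 = +3.6133 (running +21.5312)
  i=4: -1.0890·-0.3637 − -1.4423·1.8125 = +3.0102 (running +24.5414)
  i=5: -1.4423·-1.0897 − 1.1145·-0.3637 = +1.9771 (running +26.5185)
  i=6: 1.1145·2.0015 − 2.8610·-1.0897 = +5.3484 (running +31.8670)
Area = |Σ|/2 = |31.8670|/2 = 15.9335

Area at t=0.775: 15.9335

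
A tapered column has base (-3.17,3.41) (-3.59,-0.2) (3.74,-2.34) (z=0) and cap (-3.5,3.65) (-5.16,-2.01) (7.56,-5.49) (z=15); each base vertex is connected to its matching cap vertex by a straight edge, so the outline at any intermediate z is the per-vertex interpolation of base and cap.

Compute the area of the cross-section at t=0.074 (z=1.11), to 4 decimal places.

Cross-section at t=0.074: each vertex is (1-t)·p0[i] + t·p1[i].
  v1: (1-0.074)·(-3.17,3.41) + 0.074·(-3.5,3.65) = (-3.1944,3.4278)
  v2: (1-0.074)·(-3.59,-0.2) + 0.074·(-5.16,-2.01) = (-3.7062,-0.3339)
  v3: (1-0.074)·(3.74,-2.34) + 0.074·(7.56,-5.49) = (4.0227,-2.5731)
Shoelace sum Σ(x_i·y_{i+1} − x_{i+1}·y_i):
  i=1: -3.1944·-0.3339 − -3.7062·3.4278 = +13.7706 (running +13.7706)
  i=2: -3.7062·-2.5731 − 4.0227·-0.3339 = +10.8797 (running +24.6503)
  i=3: 4.0227·3.4278 − -3.1944·-2.5731 = +5.5692 (running +30.2196)
Area = |Σ|/2 = |30.2196|/2 = 15.1098

Area at t=0.074: 15.1098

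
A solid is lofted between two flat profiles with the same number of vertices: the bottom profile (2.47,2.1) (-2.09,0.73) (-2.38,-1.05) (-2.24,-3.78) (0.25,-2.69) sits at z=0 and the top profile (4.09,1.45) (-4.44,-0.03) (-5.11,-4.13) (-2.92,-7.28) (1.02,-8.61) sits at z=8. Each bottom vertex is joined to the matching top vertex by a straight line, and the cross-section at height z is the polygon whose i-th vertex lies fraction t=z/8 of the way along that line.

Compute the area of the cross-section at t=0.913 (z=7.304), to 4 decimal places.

Area at t=0.913: 54.6031

Cross-section at t=0.913: each vertex is (1-t)·p0[i] + t·p1[i].
  v1: (1-0.913)·(2.47,2.1) + 0.913·(4.09,1.45) = (3.9491,1.5065)
  v2: (1-0.913)·(-2.09,0.73) + 0.913·(-4.44,-0.03) = (-4.2355,0.0361)
  v3: (1-0.913)·(-2.38,-1.05) + 0.913·(-5.11,-4.13) = (-4.8725,-3.8620)
  v4: (1-0.913)·(-2.24,-3.78) + 0.913·(-2.92,-7.28) = (-2.8608,-6.9755)
  v5: (1-0.913)·(0.25,-2.69) + 0.913·(1.02,-8.61) = (0.9530,-8.0950)
Shoelace sum Σ(x_i·y_{i+1} − x_{i+1}·y_i):
  i=1: 3.9491·0.0361 − -4.2355·1.5065 = +6.5237 (running +6.5237)
  i=2: -4.2355·-3.8620 − -4.8725·0.0361 = +16.5339 (running +23.0576)
  i=3: -4.8725·-6.9755 − -2.8608·-3.8620 = +22.9394 (running +45.9969)
  i=4: -2.8608·-8.0950 − 0.9530·-6.9755 = +29.8061 (running +75.8030)
  i=5: 0.9530·1.5065 − 3.9491·-8.0950 = +33.4032 (running +109.2063)
Area = |Σ|/2 = |109.2063|/2 = 54.6031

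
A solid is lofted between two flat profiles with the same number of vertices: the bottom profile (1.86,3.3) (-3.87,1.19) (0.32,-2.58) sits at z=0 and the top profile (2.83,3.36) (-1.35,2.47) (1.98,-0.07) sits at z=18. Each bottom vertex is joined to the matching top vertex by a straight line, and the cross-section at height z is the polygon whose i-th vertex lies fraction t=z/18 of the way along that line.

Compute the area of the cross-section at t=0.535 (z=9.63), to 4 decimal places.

Area at t=0.535: 10.3432

Cross-section at t=0.535: each vertex is (1-t)·p0[i] + t·p1[i].
  v1: (1-0.535)·(1.86,3.3) + 0.535·(2.83,3.36) = (2.3790,3.3321)
  v2: (1-0.535)·(-3.87,1.19) + 0.535·(-1.35,2.47) = (-2.5218,1.8748)
  v3: (1-0.535)·(0.32,-2.58) + 0.535·(1.98,-0.07) = (1.2081,-1.2371)
Shoelace sum Σ(x_i·y_{i+1} − x_{i+1}·y_i):
  i=1: 2.3790·1.8748 − -2.5218·3.3321 = +12.8629 (running +12.8629)
  i=2: -2.5218·-1.2371 − 1.2081·1.8748 = +0.8549 (running +13.7178)
  i=3: 1.2081·3.3321 − 2.3790·-1.2371 = +6.9686 (running +20.6865)
Area = |Σ|/2 = |20.6865|/2 = 10.3432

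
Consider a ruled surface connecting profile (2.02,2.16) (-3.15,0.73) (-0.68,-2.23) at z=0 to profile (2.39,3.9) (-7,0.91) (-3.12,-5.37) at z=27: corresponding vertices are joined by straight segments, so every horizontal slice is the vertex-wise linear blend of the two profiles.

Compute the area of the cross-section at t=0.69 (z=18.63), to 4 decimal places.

Cross-section at t=0.69: each vertex is (1-t)·p0[i] + t·p1[i].
  v1: (1-0.69)·(2.02,2.16) + 0.69·(2.39,3.9) = (2.2753,3.3606)
  v2: (1-0.69)·(-3.15,0.73) + 0.69·(-7,0.91) = (-5.8065,0.8542)
  v3: (1-0.69)·(-0.68,-2.23) + 0.69·(-3.12,-5.37) = (-2.3636,-4.3966)
Shoelace sum Σ(x_i·y_{i+1} − x_{i+1}·y_i):
  i=1: 2.2753·0.8542 − -5.8065·3.3606 = +21.4569 (running +21.4569)
  i=2: -5.8065·-4.3966 − -2.3636·0.8542 = +27.5478 (running +49.0047)
  i=3: -2.3636·3.3606 − 2.2753·-4.3966 = +2.0605 (running +51.0652)
Area = |Σ|/2 = |51.0652|/2 = 25.5326

Area at t=0.69: 25.5326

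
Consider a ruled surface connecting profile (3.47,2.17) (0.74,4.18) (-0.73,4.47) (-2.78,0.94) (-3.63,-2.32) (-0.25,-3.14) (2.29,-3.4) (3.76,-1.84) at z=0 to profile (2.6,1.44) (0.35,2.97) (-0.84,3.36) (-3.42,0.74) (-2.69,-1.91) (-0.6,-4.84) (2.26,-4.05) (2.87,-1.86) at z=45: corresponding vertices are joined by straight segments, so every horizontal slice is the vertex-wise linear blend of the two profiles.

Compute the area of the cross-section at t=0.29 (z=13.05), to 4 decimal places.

Cross-section at t=0.29: each vertex is (1-t)·p0[i] + t·p1[i].
  v1: (1-0.29)·(3.47,2.17) + 0.29·(2.6,1.44) = (3.2177,1.9583)
  v2: (1-0.29)·(0.74,4.18) + 0.29·(0.35,2.97) = (0.6269,3.8291)
  v3: (1-0.29)·(-0.73,4.47) + 0.29·(-0.84,3.36) = (-0.7619,4.1481)
  v4: (1-0.29)·(-2.78,0.94) + 0.29·(-3.42,0.74) = (-2.9656,0.8820)
  v5: (1-0.29)·(-3.63,-2.32) + 0.29·(-2.69,-1.91) = (-3.3574,-2.2011)
  v6: (1-0.29)·(-0.25,-3.14) + 0.29·(-0.6,-4.84) = (-0.3515,-3.6330)
  v7: (1-0.29)·(2.29,-3.4) + 0.29·(2.26,-4.05) = (2.2813,-3.5885)
  v8: (1-0.29)·(3.76,-1.84) + 0.29·(2.87,-1.86) = (3.5019,-1.8458)
Shoelace sum Σ(x_i·y_{i+1} − x_{i+1}·y_i):
  i=1: 3.2177·3.8291 − 0.6269·1.9583 = +11.0932 (running +11.0932)
  i=2: 0.6269·4.1481 − -0.7619·3.8291 = +5.5178 (running +16.6111)
  i=3: -0.7619·0.8820 − -2.9656·4.1481 = +11.6296 (running +28.2407)
  i=4: -2.9656·-2.2011 − -3.3574·0.8820 = +9.4888 (running +37.7295)
  i=5: -3.3574·-3.6330 − -0.3515·-2.2011 = +11.4237 (running +49.1532)
  i=6: -0.3515·-3.5885 − 2.2813·-3.6330 = +9.5493 (running +58.7026)
  i=7: 2.2813·-1.8458 − 3.5019·-3.5885 = +8.3557 (running +67.0583)
  i=8: 3.5019·1.9583 − 3.2177·-1.8458 = +12.7970 (running +79.8553)
Area = |Σ|/2 = |79.8553|/2 = 39.9277

Area at t=0.29: 39.9277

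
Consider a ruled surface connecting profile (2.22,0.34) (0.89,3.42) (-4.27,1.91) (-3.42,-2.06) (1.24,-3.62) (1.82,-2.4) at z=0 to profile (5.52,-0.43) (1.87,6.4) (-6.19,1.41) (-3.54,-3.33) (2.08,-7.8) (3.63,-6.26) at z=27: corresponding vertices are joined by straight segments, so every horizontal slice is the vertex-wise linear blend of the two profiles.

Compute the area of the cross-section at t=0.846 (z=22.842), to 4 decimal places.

Cross-section at t=0.846: each vertex is (1-t)·p0[i] + t·p1[i].
  v1: (1-0.846)·(2.22,0.34) + 0.846·(5.52,-0.43) = (5.0118,-0.3114)
  v2: (1-0.846)·(0.89,3.42) + 0.846·(1.87,6.4) = (1.7191,5.9411)
  v3: (1-0.846)·(-4.27,1.91) + 0.846·(-6.19,1.41) = (-5.8943,1.4870)
  v4: (1-0.846)·(-3.42,-2.06) + 0.846·(-3.54,-3.33) = (-3.5215,-3.1344)
  v5: (1-0.846)·(1.24,-3.62) + 0.846·(2.08,-7.8) = (1.9506,-7.1563)
  v6: (1-0.846)·(1.82,-2.4) + 0.846·(3.63,-6.26) = (3.3513,-5.6656)
Shoelace sum Σ(x_i·y_{i+1} − x_{i+1}·y_i):
  i=1: 5.0118·5.9411 − 1.7191·-0.3114 = +30.3109 (running +30.3109)
  i=2: 1.7191·1.4870 − -5.8943·5.9411 = +37.5749 (running +67.8858)
  i=3: -5.8943·-3.1344 − -3.5215·1.4870 = +23.7118 (running +91.5975)
  i=4: -3.5215·-7.1563 − 1.9506·-3.1344 = +31.3151 (running +122.9126)
  i=5: 1.9506·-5.6656 − 3.3513·-7.1563 = +12.9311 (running +135.8437)
  i=6: 3.3513·-0.3114 − 5.0118·-5.6656 = +27.3510 (running +163.1947)
Area = |Σ|/2 = |163.1947|/2 = 81.5974

Area at t=0.846: 81.5974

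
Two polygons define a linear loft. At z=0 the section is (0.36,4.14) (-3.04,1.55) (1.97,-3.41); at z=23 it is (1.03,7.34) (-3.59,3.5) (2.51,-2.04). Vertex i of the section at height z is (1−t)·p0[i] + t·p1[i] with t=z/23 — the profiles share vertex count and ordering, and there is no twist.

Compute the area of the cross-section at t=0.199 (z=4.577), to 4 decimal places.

Cross-section at t=0.199: each vertex is (1-t)·p0[i] + t·p1[i].
  v1: (1-0.199)·(0.36,4.14) + 0.199·(1.03,7.34) = (0.4933,4.7768)
  v2: (1-0.199)·(-3.04,1.55) + 0.199·(-3.59,3.5) = (-3.1494,1.9381)
  v3: (1-0.199)·(1.97,-3.41) + 0.199·(2.51,-2.04) = (2.0775,-3.1374)
Shoelace sum Σ(x_i·y_{i+1} − x_{i+1}·y_i):
  i=1: 0.4933·1.9381 − -3.1494·4.7768 = +16.0004 (running +16.0004)
  i=2: -3.1494·-3.1374 − 2.0775·1.9381 = +5.8548 (running +21.8552)
  i=3: 2.0775·4.7768 − 0.4933·-3.1374 = +11.4714 (running +33.3265)
Area = |Σ|/2 = |33.3265|/2 = 16.6633

Area at t=0.199: 16.6633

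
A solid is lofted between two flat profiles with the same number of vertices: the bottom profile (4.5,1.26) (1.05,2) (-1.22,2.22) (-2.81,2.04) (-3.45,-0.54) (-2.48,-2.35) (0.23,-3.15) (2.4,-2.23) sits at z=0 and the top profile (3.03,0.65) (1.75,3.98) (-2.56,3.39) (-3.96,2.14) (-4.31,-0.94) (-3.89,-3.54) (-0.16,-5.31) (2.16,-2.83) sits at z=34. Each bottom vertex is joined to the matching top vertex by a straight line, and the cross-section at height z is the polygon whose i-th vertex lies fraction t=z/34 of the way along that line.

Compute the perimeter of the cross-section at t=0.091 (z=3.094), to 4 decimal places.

Perimeter at t=0.091: 21.6278

Cross-section at t=0.091: each vertex is (1-t)·p0[i] + t·p1[i].
  v1: (1-0.091)·(4.5,1.26) + 0.091·(3.03,0.65) = (4.3662,1.2045)
  v2: (1-0.091)·(1.05,2) + 0.091·(1.75,3.98) = (1.1137,2.1802)
  v3: (1-0.091)·(-1.22,2.22) + 0.091·(-2.56,3.39) = (-1.3419,2.3265)
  v4: (1-0.091)·(-2.81,2.04) + 0.091·(-3.96,2.14) = (-2.9146,2.0491)
  v5: (1-0.091)·(-3.45,-0.54) + 0.091·(-4.31,-0.94) = (-3.5283,-0.5764)
  v6: (1-0.091)·(-2.48,-2.35) + 0.091·(-3.89,-3.54) = (-2.6083,-2.4583)
  v7: (1-0.091)·(0.23,-3.15) + 0.091·(-0.16,-5.31) = (0.1945,-3.3466)
  v8: (1-0.091)·(2.4,-2.23) + 0.091·(2.16,-2.83) = (2.3782,-2.2846)
Perimeter = Σ |v_{i+1} − v_i|:
  edge 1→2: √(-3.2525² + 0.9757²) = 3.3957 (running 3.3957)
  edge 2→3: √(-2.4556² + 0.1463²) = 2.4600 (running 5.8557)
  edge 3→4: √(-1.5727² + -0.2774²) = 1.5970 (running 7.4527)
  edge 4→5: √(-0.6136² + -2.6255²) = 2.6963 (running 10.1489)
  edge 5→6: √(0.9200² + -1.8819²) = 2.0947 (running 12.2437)
  edge 6→7: √(2.8028² + -0.8883²) = 2.9402 (running 15.1839)
  edge 7→8: √(2.1836² + 1.0620²) = 2.4282 (running 17.6121)
  edge 8→1: √(1.9881² + 3.4891²) = 4.0157 (running 21.6278)
Perimeter = 21.6278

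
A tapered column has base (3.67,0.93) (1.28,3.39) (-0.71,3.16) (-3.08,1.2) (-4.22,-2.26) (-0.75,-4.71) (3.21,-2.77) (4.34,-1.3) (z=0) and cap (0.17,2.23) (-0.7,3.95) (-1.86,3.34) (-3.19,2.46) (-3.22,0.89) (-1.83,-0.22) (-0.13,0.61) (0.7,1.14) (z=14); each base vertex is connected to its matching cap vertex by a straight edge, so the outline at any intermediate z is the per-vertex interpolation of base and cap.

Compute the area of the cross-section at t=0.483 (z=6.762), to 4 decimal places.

Cross-section at t=0.483: each vertex is (1-t)·p0[i] + t·p1[i].
  v1: (1-0.483)·(3.67,0.93) + 0.483·(0.17,2.23) = (1.9795,1.5579)
  v2: (1-0.483)·(1.28,3.39) + 0.483·(-0.7,3.95) = (0.3237,3.6605)
  v3: (1-0.483)·(-0.71,3.16) + 0.483·(-1.86,3.34) = (-1.2654,3.2469)
  v4: (1-0.483)·(-3.08,1.2) + 0.483·(-3.19,2.46) = (-3.1331,1.8086)
  v5: (1-0.483)·(-4.22,-2.26) + 0.483·(-3.22,0.89) = (-3.7370,-0.7386)
  v6: (1-0.483)·(-0.75,-4.71) + 0.483·(-1.83,-0.22) = (-1.2716,-2.5413)
  v7: (1-0.483)·(3.21,-2.77) + 0.483·(-0.13,0.61) = (1.5968,-1.1375)
  v8: (1-0.483)·(4.34,-1.3) + 0.483·(0.7,1.14) = (2.5819,-0.1215)
Shoelace sum Σ(x_i·y_{i+1} − x_{i+1}·y_i):
  i=1: 1.9795·3.6605 − 0.3237·1.5579 = +6.7417 (running +6.7417)
  i=2: 0.3237·3.2469 − -1.2654·3.6605 = +5.6831 (running +12.4247)
  i=3: -1.2654·1.8086 − -3.1331·3.2469 = +7.8844 (running +20.3092)
  i=4: -3.1331·-0.7386 − -3.7370·1.8086 = +9.0726 (running +29.3818)
  i=5: -3.7370·-2.5413 − -1.2716·-0.7386 = +8.5578 (running +37.9396)
  i=6: -1.2716·-1.1375 − 1.5968·-2.5413 = +5.5044 (running +43.4440)
  i=7: 1.5968·-0.1215 − 2.5819·-1.1375 = +2.7428 (running +46.1868)
  i=8: 2.5819·1.5579 − 1.9795·-0.1215 = +4.2628 (running +50.4496)
Area = |Σ|/2 = |50.4496|/2 = 25.2248

Area at t=0.483: 25.2248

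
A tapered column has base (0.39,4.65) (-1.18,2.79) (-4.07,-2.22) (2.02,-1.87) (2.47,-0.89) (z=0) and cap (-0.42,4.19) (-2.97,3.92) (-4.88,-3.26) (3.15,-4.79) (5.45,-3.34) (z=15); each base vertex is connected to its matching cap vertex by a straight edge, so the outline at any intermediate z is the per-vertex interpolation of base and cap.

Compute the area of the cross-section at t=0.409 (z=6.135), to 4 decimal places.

Cross-section at t=0.409: each vertex is (1-t)·p0[i] + t·p1[i].
  v1: (1-0.409)·(0.39,4.65) + 0.409·(-0.42,4.19) = (0.0587,4.4619)
  v2: (1-0.409)·(-1.18,2.79) + 0.409·(-2.97,3.92) = (-1.9121,3.2522)
  v3: (1-0.409)·(-4.07,-2.22) + 0.409·(-4.88,-3.26) = (-4.4013,-2.6454)
  v4: (1-0.409)·(2.02,-1.87) + 0.409·(3.15,-4.79) = (2.4822,-3.0643)
  v5: (1-0.409)·(2.47,-0.89) + 0.409·(5.45,-3.34) = (3.6888,-1.8920)
Shoelace sum Σ(x_i·y_{i+1} − x_{i+1}·y_i):
  i=1: 0.0587·3.2522 − -1.9121·4.4619 = +8.7225 (running +8.7225)
  i=2: -1.9121·-2.6454 − -4.4013·3.2522 = +19.3720 (running +28.0945)
  i=3: -4.4013·-3.0643 − 2.4822·-2.6454 = +20.0530 (running +48.1475)
  i=4: 2.4822·-1.8920 − 3.6888·-3.0643 = +6.6072 (running +54.7547)
  i=5: 3.6888·4.4619 − 0.0587·-1.8920 = +16.5701 (running +71.3248)
Area = |Σ|/2 = |71.3248|/2 = 35.6624

Area at t=0.409: 35.6624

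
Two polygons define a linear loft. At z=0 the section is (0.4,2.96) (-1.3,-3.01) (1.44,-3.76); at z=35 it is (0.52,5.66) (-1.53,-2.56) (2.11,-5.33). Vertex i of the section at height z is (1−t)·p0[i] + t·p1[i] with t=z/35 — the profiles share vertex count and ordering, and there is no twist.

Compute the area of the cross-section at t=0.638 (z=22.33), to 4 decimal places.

Cross-section at t=0.638: each vertex is (1-t)·p0[i] + t·p1[i].
  v1: (1-0.638)·(0.4,2.96) + 0.638·(0.52,5.66) = (0.4766,4.6826)
  v2: (1-0.638)·(-1.3,-3.01) + 0.638·(-1.53,-2.56) = (-1.4467,-2.7229)
  v3: (1-0.638)·(1.44,-3.76) + 0.638·(2.11,-5.33) = (1.8675,-4.7617)
Shoelace sum Σ(x_i·y_{i+1} − x_{i+1}·y_i):
  i=1: 0.4766·-2.7229 − -1.4467·4.6826 = +5.4769 (running +5.4769)
  i=2: -1.4467·-4.7617 − 1.8675·-2.7229 = +11.9738 (running +17.4507)
  i=3: 1.8675·4.6826 − 0.4766·-4.7617 = +11.0138 (running +28.4645)
Area = |Σ|/2 = |28.4645|/2 = 14.2322

Area at t=0.638: 14.2322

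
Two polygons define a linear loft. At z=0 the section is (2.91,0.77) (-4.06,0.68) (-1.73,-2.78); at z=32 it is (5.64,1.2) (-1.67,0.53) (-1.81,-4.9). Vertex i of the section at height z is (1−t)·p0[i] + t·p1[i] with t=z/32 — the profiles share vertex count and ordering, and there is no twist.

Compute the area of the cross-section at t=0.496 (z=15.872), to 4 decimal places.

Cross-section at t=0.496: each vertex is (1-t)·p0[i] + t·p1[i].
  v1: (1-0.496)·(2.91,0.77) + 0.496·(5.64,1.2) = (4.2641,0.9833)
  v2: (1-0.496)·(-4.06,0.68) + 0.496·(-1.67,0.53) = (-2.8746,0.6056)
  v3: (1-0.496)·(-1.73,-2.78) + 0.496·(-1.81,-4.9) = (-1.7697,-3.8315)
Shoelace sum Σ(x_i·y_{i+1} − x_{i+1}·y_i):
  i=1: 4.2641·0.6056 − -2.8746·0.9833 = +5.4088 (running +5.4088)
  i=2: -2.8746·-3.8315 − -1.7697·0.6056 = +12.0857 (running +17.4945)
  i=3: -1.7697·0.9833 − 4.2641·-3.8315 = +14.5978 (running +32.0923)
Area = |Σ|/2 = |32.0923|/2 = 16.0461

Area at t=0.496: 16.0461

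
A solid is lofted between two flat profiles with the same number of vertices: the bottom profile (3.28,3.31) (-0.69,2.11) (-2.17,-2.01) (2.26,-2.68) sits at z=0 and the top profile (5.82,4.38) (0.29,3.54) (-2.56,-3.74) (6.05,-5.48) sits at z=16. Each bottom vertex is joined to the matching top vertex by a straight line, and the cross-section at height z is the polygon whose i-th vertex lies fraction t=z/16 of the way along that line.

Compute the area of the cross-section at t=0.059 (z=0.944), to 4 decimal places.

Area at t=0.059: 22.7138

Cross-section at t=0.059: each vertex is (1-t)·p0[i] + t·p1[i].
  v1: (1-0.059)·(3.28,3.31) + 0.059·(5.82,4.38) = (3.4299,3.3731)
  v2: (1-0.059)·(-0.69,2.11) + 0.059·(0.29,3.54) = (-0.6322,2.1944)
  v3: (1-0.059)·(-2.17,-2.01) + 0.059·(-2.56,-3.74) = (-2.1930,-2.1121)
  v4: (1-0.059)·(2.26,-2.68) + 0.059·(6.05,-5.48) = (2.4836,-2.8452)
Shoelace sum Σ(x_i·y_{i+1} − x_{i+1}·y_i):
  i=1: 3.4299·2.1944 − -0.6322·3.3731 = +9.6588 (running +9.6588)
  i=2: -0.6322·-2.1121 − -2.1930·2.1944 = +6.1475 (running +15.8063)
  i=3: -2.1930·-2.8452 − 2.4836·-2.1121 = +11.4851 (running +27.2914)
  i=4: 2.4836·3.3731 − 3.4299·-2.8452 = +18.1362 (running +45.4276)
Area = |Σ|/2 = |45.4276|/2 = 22.7138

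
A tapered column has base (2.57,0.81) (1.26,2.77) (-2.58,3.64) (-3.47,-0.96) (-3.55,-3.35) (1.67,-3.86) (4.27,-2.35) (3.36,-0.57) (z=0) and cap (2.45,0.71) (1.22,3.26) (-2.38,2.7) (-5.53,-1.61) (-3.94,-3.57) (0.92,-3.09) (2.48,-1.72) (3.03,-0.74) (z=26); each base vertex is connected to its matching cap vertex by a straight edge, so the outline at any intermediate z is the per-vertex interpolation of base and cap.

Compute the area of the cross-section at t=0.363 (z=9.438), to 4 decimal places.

Area at t=0.363: 40.8230

Cross-section at t=0.363: each vertex is (1-t)·p0[i] + t·p1[i].
  v1: (1-0.363)·(2.57,0.81) + 0.363·(2.45,0.71) = (2.5264,0.7737)
  v2: (1-0.363)·(1.26,2.77) + 0.363·(1.22,3.26) = (1.2455,2.9479)
  v3: (1-0.363)·(-2.58,3.64) + 0.363·(-2.38,2.7) = (-2.5074,3.2988)
  v4: (1-0.363)·(-3.47,-0.96) + 0.363·(-5.53,-1.61) = (-4.2178,-1.1959)
  v5: (1-0.363)·(-3.55,-3.35) + 0.363·(-3.94,-3.57) = (-3.6916,-3.4299)
  v6: (1-0.363)·(1.67,-3.86) + 0.363·(0.92,-3.09) = (1.3978,-3.5805)
  v7: (1-0.363)·(4.27,-2.35) + 0.363·(2.48,-1.72) = (3.6202,-2.1213)
  v8: (1-0.363)·(3.36,-0.57) + 0.363·(3.03,-0.74) = (3.2402,-0.6317)
Shoelace sum Σ(x_i·y_{i+1} − x_{i+1}·y_i):
  i=1: 2.5264·2.9479 − 1.2455·0.7737 = +6.4840 (running +6.4840)
  i=2: 1.2455·3.2988 − -2.5074·2.9479 = +11.5001 (running +17.9840)
  i=3: -2.5074·-1.1959 − -4.2178·3.2988 = +16.9123 (running +34.8963)
  i=4: -4.2178·-3.4299 − -3.6916·-1.1959 = +10.0515 (running +44.9478)
  i=5: -3.6916·-3.5805 − 1.3978·-3.4299 = +18.0117 (running +62.9595)
  i=6: 1.3978·-2.1213 − 3.6202·-3.5805 = +9.9971 (running +72.9566)
  i=7: 3.6202·-0.6317 − 3.2402·-2.1213 = +4.5866 (running +77.5432)
  i=8: 3.2402·0.7737 − 2.5264·-0.6317 = +4.1029 (running +81.6461)
Area = |Σ|/2 = |81.6461|/2 = 40.8230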